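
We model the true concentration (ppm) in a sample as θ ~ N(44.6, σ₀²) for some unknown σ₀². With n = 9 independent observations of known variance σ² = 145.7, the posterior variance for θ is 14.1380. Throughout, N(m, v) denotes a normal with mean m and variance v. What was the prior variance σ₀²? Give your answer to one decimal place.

Posterior precision equals prior precision plus data precision: 1/σ_n² = 1/σ₀² + n/σ².
So 1/σ₀² = 1/14.1380 − 9/145.7 = 0.070731 − 0.061771 = 0.008960.
Hence σ₀² = 1/0.008960 ≈ 111.6.

σ₀² = 111.6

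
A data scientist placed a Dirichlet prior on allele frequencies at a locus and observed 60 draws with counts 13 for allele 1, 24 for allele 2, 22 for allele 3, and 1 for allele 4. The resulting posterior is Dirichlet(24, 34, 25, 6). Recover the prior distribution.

Dirichlet(11, 10, 3, 5)

For a Dirichlet(α) prior with multinomial counts c, the posterior is Dirichlet(α + c) componentwise.
Subtract each count from the matching posterior parameter: 24−13=11, 34−24=10, 25−22=3, 6−1=5.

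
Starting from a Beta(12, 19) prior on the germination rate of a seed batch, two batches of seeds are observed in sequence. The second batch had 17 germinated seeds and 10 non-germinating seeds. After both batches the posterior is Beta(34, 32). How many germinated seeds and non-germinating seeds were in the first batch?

Sequential conjugate updates are equivalent to a single update on the pooled data, so total successes = posterior α − prior α and total failures = posterior β − prior β.
Total across both batches: 34−12=22 germinated seeds, 32−19=13 non-germinating seeds.
Subtract the second batch: 22−17=5 germinated seeds and 13−10=3 non-germinating seeds.

5 germinated seeds and 3 non-germinating seeds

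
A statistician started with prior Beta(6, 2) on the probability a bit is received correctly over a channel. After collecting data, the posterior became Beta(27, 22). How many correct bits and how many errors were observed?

21 correct bits and 20 errors

Beta is conjugate to the binomial likelihood: posterior = Beta(a+s, b+f).
Match parameters: s=27−6=21, f=22−2=20.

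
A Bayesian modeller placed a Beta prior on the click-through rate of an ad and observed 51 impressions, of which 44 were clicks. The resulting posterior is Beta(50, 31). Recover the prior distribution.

A Beta(a, b) prior with s successes and f failures in binomial data gives a Beta(a+s, b+f) posterior.
So a = 50 − 44 = 6 and b = 31 − 7 = 24.

Beta(6, 24)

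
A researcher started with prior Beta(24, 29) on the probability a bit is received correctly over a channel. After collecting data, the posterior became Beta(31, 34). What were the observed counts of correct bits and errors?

7 correct bits and 5 errors

Under Beta–binomial conjugacy the posterior parameters are (α+s, β+f).
Match parameters: s=31−24=7, f=34−29=5.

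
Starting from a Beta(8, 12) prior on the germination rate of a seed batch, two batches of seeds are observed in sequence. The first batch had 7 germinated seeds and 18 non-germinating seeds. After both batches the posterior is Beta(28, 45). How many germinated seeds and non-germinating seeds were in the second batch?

Sequential conjugate updates are equivalent to a single update on the pooled data, so total successes = posterior α − prior α and total failures = posterior β − prior β.
Total across both batches: 28−8=20 germinated seeds, 45−12=33 non-germinating seeds.
Subtract the first batch: 20−7=13 germinated seeds and 33−18=15 non-germinating seeds.

13 germinated seeds and 15 non-germinating seeds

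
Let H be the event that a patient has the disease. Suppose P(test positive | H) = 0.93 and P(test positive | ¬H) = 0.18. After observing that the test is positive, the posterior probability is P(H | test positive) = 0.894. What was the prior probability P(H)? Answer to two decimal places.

Bayes' rule in odds form gives O(H|E) = O(H)·[P(E|H)/P(E|¬H)], hence O(H) = O(H|E)/LR.
Posterior odds = 0.894/(1−0.894) = 8.4340. LR = 0.93/0.18 = 5.1667.
Prior odds = 8.4340/5.1667 = 1.6324, so P(H) = 1.6324/(1+1.6324) ≈ 0.62.

P(H) = 0.62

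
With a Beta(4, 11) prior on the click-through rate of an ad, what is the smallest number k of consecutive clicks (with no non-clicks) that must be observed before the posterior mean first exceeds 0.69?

k = 21

After k clicks and 0 non-clicks the posterior is Beta(4+k, 11), with mean (4+k)/(4+11+k).
Set (4+k)/(15+k) > 0.69 and solve: k > (0.69·15 − 4)/(1 − 0.69) = 20.484.
The smallest integer exceeding 20.484 is 21, and checking k=21: (25)/(36) = 0.6944 > 0.69.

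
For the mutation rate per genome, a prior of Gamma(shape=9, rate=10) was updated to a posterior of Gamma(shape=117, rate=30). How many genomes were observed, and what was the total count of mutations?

Gamma–Poisson conjugacy: posterior shape = α + Σxᵢ, posterior rate = β + n.
Matching: Σxᵢ = 117 − 9 = 108 and n = 30 − 10 = 20.

n = 20 genomes with total 108 mutations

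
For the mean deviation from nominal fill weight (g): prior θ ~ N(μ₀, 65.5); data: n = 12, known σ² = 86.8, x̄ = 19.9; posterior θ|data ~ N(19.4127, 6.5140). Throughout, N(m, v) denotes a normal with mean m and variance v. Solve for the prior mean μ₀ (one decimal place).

μ₀ = 15.0

With known observation variance, the Normal–Normal posterior has precision τ_n = τ₀ + n/σ² and mean μ_n = (τ₀μ₀ + (n/σ²)x̄)/τ_n.
Here τ₀ = 1/65.5 = 0.015267 and τ_data = 12/86.8 = 0.138249, so τ_n = 0.153516.
Rearranging for μ₀: μ₀ = (μ_n·τ_n − τ_data·x̄)/τ₀ = (19.4127·0.153516 − 0.138249·19.9) / 0.015267 = 0.229005/0.015267 ≈ 15.0.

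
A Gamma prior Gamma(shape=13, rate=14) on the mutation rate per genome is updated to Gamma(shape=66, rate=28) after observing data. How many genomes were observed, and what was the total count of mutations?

Gamma–Poisson conjugacy: posterior shape = α + Σxᵢ, posterior rate = β + n.
Matching: Σxᵢ = 66 − 13 = 53 and n = 28 − 14 = 14.

n = 14 genomes with total 53 mutations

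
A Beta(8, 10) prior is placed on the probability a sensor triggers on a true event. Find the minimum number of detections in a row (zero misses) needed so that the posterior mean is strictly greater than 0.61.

After k detections and 0 misses the posterior is Beta(8+k, 10), with mean (8+k)/(8+10+k).
Set (8+k)/(18+k) > 0.61 and solve: k > (0.61·18 − 8)/(1 − 0.61) = 7.641.
The smallest integer exceeding 7.641 is 8.

k = 8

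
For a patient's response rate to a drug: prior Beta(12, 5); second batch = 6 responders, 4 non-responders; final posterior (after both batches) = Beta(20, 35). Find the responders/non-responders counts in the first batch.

Because Beta–binomial updating is additive in the counts, the combined data contributed (α_post−α_prior, β_post−β_prior) successes and failures.
Total across both batches: 20−12=8 responders, 35−5=30 non-responders.
Subtract the second batch: 8−6=2 responders and 30−4=26 non-responders.

2 responders and 26 non-responders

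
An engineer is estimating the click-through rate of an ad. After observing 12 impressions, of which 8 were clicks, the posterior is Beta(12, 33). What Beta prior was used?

Beta(4, 29)

A Beta(α, β) prior with s successes and f failures in binomial data gives a Beta(α+s, β+f) posterior.
So α = 12 − 8 = 4 and β = 33 − 4 = 29.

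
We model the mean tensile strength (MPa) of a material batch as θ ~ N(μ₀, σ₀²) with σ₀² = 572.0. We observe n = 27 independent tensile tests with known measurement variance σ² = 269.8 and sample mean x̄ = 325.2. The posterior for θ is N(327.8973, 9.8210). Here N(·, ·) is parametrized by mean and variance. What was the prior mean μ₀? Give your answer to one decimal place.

The posterior mean is a precision-weighted average: μ_n = (τ₀μ₀ + τ_data·x̄)/(τ₀+τ_data), with τ₀=1/σ₀² and τ_data=n/σ².
Here τ₀ = 1/572.0 = 0.001748 and τ_data = 27/269.8 = 0.100074, so τ_n = 0.101822.
Rearranging for μ₀: μ₀ = (μ_n·τ_n − τ_data·x̄)/τ₀ = (327.8973·0.101822 − 0.100074·325.2) / 0.001748 = 0.843094/0.001748 ≈ 482.3.

μ₀ = 482.3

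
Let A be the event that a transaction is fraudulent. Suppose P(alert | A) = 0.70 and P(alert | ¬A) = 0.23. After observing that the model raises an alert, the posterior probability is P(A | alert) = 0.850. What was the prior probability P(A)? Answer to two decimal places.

In odds form, posterior odds = prior odds × likelihood ratio, so prior odds = posterior odds ÷ LR.
Posterior odds = 0.850/(1−0.850) = 5.6667. LR = 0.70/0.23 = 3.0435.
Prior odds = 5.6667/3.0435 = 1.8619, so P(A) = 1.8619/(1+1.8619) ≈ 0.65.

P(A) = 0.65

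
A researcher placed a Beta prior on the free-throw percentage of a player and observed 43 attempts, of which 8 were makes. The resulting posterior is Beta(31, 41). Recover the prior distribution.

Beta(23, 6)

Under Beta–binomial conjugacy the posterior parameters are (α+s, β+f).
So α = 31 − 8 = 23 and β = 41 − 35 = 6.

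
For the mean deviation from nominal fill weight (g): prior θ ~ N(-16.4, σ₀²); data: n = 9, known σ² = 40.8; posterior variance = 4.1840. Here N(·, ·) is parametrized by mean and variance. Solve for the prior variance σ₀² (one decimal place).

σ₀² = 54.3

For the Normal–Normal model with known σ², precisions add: τ_n = τ₀ + n/σ².
So 1/σ₀² = 1/4.1840 − 9/40.8 = 0.239006 − 0.220588 = 0.018418.
Hence σ₀² = 1/0.018418 ≈ 54.3.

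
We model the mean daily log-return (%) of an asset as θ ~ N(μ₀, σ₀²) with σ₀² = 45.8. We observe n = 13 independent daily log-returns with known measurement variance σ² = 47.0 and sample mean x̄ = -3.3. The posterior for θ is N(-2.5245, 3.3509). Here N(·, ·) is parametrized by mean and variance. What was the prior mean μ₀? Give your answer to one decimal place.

The posterior mean is a precision-weighted average: μ_n = (τ₀μ₀ + τ_data·x̄)/(τ₀+τ_data), with τ₀=1/σ₀² and τ_data=n/σ².
Here τ₀ = 1/45.8 = 0.021834 and τ_data = 13/47.0 = 0.276596, so τ_n = 0.298430.
Rearranging for μ₀: μ₀ = (μ_n·τ_n − τ_data·x̄)/τ₀ = (-2.5245·0.298430 − 0.276596·-3.3) / 0.021834 = 0.159380/0.021834 ≈ 7.3.

μ₀ = 7.3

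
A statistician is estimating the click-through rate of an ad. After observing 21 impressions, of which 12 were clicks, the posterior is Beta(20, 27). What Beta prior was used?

Beta(8, 18)

Under Beta–binomial conjugacy the posterior parameters are (a+s, b+f).
Subtract the data counts: 20−12=8, 27−9=18.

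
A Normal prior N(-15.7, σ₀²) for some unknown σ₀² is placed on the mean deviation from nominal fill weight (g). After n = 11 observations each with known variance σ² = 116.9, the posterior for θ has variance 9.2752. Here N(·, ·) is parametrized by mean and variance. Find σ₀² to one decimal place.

σ₀² = 72.9

Posterior precision equals prior precision plus data precision: 1/σ_n² = 1/σ₀² + n/σ².
So 1/σ₀² = 1/9.2752 − 11/116.9 = 0.107814 − 0.094098 = 0.013716.
Hence σ₀² = 1/0.013716 ≈ 72.9.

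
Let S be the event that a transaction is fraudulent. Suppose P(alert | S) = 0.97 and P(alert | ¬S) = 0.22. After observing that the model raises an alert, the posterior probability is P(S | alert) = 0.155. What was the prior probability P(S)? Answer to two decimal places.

P(S) = 0.04

Bayes' rule in odds form gives O(S|E) = O(S)·[P(E|S)/P(E|¬S)], hence O(S) = O(S|E)/LR.
Posterior odds = 0.155/(1−0.155) = 0.1834. LR = 0.97/0.22 = 4.4091.
Prior odds = 0.1834/4.4091 = 0.0416, so P(S) = 0.0416/(1+0.0416) ≈ 0.04.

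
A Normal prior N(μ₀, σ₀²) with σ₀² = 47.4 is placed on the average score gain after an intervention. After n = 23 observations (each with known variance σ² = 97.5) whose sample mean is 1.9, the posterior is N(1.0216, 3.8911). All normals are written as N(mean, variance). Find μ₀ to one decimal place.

μ₀ = -8.8

With known observation variance, the Normal–Normal posterior has precision τ_n = τ₀ + n/σ² and mean μ_n = (τ₀μ₀ + (n/σ²)x̄)/τ_n.
Here τ₀ = 1/47.4 = 0.021097 and τ_data = 23/97.5 = 0.235897, so τ_n = 0.256994.
Rearranging for μ₀: μ₀ = (μ_n·τ_n − τ_data·x̄)/τ₀ = (1.0216·0.256994 − 0.235897·1.9) / 0.021097 = -0.185659/0.021097 ≈ -8.8.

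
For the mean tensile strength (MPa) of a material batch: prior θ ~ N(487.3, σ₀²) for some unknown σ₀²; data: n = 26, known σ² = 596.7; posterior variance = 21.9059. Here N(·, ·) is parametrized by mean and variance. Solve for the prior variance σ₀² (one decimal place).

σ₀² = 481.5

Posterior precision equals prior precision plus data precision: 1/σ_n² = 1/σ₀² + n/σ².
So 1/σ₀² = 1/21.9059 − 26/596.7 = 0.045650 − 0.043573 = 0.002077.
Hence σ₀² = 1/0.002077 ≈ 481.5.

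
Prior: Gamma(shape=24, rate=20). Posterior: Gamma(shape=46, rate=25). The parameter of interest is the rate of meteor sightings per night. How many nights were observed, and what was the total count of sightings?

A Gamma(α, β) prior (rate parametrization) on a Poisson rate with n observations summing to S gives posterior Gamma(α+S, β+n).
Matching: Σxᵢ = 46 − 24 = 22 and n = 25 − 20 = 5.

n = 5 nights with total 22 sightings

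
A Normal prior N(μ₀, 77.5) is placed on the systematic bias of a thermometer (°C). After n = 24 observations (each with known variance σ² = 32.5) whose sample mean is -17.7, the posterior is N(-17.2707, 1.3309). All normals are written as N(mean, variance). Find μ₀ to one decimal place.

μ₀ = 7.3

With known observation variance, the Normal–Normal posterior has precision τ_n = τ₀ + n/σ² and mean μ_n = (τ₀μ₀ + (n/σ²)x̄)/τ_n.
Here τ₀ = 1/77.5 = 0.012903 and τ_data = 24/32.5 = 0.738462, so τ_n = 0.751365.
Rearranging for μ₀: μ₀ = (μ_n·τ_n − τ_data·x̄)/τ₀ = (-17.2707·0.751365 − 0.738462·-17.7) / 0.012903 = 0.094178/0.012903 ≈ 7.3.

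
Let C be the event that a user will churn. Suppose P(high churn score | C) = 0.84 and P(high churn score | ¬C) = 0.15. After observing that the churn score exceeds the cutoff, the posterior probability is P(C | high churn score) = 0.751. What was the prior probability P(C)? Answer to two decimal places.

P(C) = 0.35

In odds form, posterior odds = prior odds × likelihood ratio, so prior odds = posterior odds ÷ LR.
Posterior odds = 0.751/(1−0.751) = 3.0161. LR = 0.84/0.15 = 5.6000.
Prior odds = 3.0161/5.6000 = 0.5386, so P(C) = 0.5386/(1+0.5386) ≈ 0.35.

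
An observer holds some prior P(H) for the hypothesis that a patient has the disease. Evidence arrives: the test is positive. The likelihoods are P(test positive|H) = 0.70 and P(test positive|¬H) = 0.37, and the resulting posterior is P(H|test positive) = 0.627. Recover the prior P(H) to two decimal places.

In odds form, posterior odds = prior odds × likelihood ratio, so prior odds = posterior odds ÷ LR.
Posterior odds = 0.627/(1−0.627) = 1.6810. LR = 0.70/0.37 = 1.8919.
Prior odds = 1.6810/1.8919 = 0.8885, so P(H) = 0.8885/(1+0.8885) ≈ 0.47.

P(H) = 0.47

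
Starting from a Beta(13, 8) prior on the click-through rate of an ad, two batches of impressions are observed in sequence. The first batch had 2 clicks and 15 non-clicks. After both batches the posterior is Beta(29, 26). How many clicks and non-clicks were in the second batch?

14 clicks and 3 non-clicks

Because Beta–binomial updating is additive in the counts, the combined data contributed (α_post−α_prior, β_post−β_prior) successes and failures.
Total across both batches: 29−13=16 clicks, 26−8=18 non-clicks.
Subtract the first batch: 16−2=14 clicks and 18−15=3 non-clicks.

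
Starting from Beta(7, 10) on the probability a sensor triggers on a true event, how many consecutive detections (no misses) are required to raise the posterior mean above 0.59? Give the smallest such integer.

k = 8

After k detections and 0 misses the posterior is Beta(7+k, 10), with mean (7+k)/(7+10+k).
Set (7+k)/(17+k) > 0.59 and solve: k > (0.59·17 − 7)/(1 − 0.59) = 7.390.
The smallest integer exceeding 7.390 is 8, and checking k=8: (15)/(25) = 0.6000 > 0.59.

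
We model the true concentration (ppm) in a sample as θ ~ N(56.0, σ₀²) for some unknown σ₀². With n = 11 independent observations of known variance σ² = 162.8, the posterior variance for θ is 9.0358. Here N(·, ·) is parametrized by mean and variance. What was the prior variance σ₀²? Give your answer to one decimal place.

Posterior precision equals prior precision plus data precision: 1/σ_n² = 1/σ₀² + n/σ².
So 1/σ₀² = 1/9.0358 − 11/162.8 = 0.110671 − 0.067568 = 0.043103.
Hence σ₀² = 1/0.043103 ≈ 23.2.

σ₀² = 23.2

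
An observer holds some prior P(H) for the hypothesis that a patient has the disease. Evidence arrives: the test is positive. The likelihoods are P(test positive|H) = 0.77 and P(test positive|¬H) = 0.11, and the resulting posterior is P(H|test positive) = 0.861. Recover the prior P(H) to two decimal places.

P(H) = 0.47

Bayes' rule in odds form gives O(H|E) = O(H)·[P(E|H)/P(E|¬H)], hence O(H) = O(H|E)/LR.
Posterior odds = 0.861/(1−0.861) = 6.1942. LR = 0.77/0.11 = 7.0000.
Prior odds = 6.1942/7.0000 = 0.8849, so P(H) = 0.8849/(1+0.8849) ≈ 0.47.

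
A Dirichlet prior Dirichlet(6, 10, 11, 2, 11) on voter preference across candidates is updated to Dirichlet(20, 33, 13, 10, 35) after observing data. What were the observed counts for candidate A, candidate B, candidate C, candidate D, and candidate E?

counts (14, 23, 2, 8, 24)

For a Dirichlet(α) prior with multinomial counts c, the posterior is Dirichlet(α + c) componentwise.
Counts are posterior − prior componentwise: 20−6=14, 33−10=23, 13−11=2, 10−2=8, 35−11=24.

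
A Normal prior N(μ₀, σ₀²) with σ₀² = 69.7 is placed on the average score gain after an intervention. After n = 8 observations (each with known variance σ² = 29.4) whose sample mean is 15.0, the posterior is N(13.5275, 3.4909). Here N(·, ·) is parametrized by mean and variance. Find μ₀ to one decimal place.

μ₀ = -14.4

With known observation variance, the Normal–Normal posterior has precision τ_n = τ₀ + n/σ² and mean μ_n = (τ₀μ₀ + (n/σ²)x̄)/τ_n.
Here τ₀ = 1/69.7 = 0.014347 and τ_data = 8/29.4 = 0.272109, so τ_n = 0.286456.
Rearranging for μ₀: μ₀ = (μ_n·τ_n − τ_data·x̄)/τ₀ = (13.5275·0.286456 − 0.272109·15.0) / 0.014347 = -0.206601/0.014347 ≈ -14.4.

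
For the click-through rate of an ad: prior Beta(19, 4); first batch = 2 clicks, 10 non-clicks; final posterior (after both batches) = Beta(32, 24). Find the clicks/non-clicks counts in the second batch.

Sequential conjugate updates are equivalent to a single update on the pooled data, so total successes = posterior α − prior α and total failures = posterior β − prior β.
Total across both batches: 32−19=13 clicks, 24−4=20 non-clicks.
Subtract the first batch: 13−2=11 clicks and 20−10=10 non-clicks.

11 clicks and 10 non-clicks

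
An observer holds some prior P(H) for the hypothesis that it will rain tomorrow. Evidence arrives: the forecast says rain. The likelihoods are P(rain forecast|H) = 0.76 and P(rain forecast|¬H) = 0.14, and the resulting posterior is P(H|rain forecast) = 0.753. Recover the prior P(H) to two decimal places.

P(H) = 0.36

In odds form, posterior odds = prior odds × likelihood ratio, so prior odds = posterior odds ÷ LR.
Posterior odds = 0.753/(1−0.753) = 3.0486. LR = 0.76/0.14 = 5.4286.
Prior odds = 3.0486/5.4286 = 0.5616, so P(H) = 0.5616/(1+0.5616) ≈ 0.36.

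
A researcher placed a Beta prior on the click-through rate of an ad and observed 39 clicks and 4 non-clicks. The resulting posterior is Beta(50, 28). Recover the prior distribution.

A Beta(a, b) prior with s successes and f failures in binomial data gives a Beta(a+s, b+f) posterior.
Subtract the data counts: 50−39=11, 28−4=24.

Beta(11, 24)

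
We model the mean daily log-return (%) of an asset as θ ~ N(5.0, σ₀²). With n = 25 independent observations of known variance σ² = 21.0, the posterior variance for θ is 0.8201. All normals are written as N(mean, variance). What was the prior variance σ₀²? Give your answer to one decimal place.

For the Normal–Normal model with known σ², precisions add: τ_n = τ₀ + n/σ².
So 1/σ₀² = 1/0.8201 − 25/21.0 = 1.219363 − 1.190476 = 0.028887.
Hence σ₀² = 1/0.028887 ≈ 34.6.

σ₀² = 34.6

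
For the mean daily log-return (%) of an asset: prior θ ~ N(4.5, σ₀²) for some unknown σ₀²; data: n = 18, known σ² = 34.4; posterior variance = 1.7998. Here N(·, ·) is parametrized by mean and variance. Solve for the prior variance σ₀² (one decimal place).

For the Normal–Normal model with known σ², precisions add: τ_n = τ₀ + n/σ².
So 1/σ₀² = 1/1.7998 − 18/34.4 = 0.555617 − 0.523256 = 0.032361.
Hence σ₀² = 1/0.032361 ≈ 30.9.

σ₀² = 30.9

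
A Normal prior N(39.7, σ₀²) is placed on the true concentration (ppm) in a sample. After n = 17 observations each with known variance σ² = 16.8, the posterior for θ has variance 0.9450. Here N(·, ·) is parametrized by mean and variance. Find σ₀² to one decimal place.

σ₀² = 21.6

Posterior precision equals prior precision plus data precision: 1/σ_n² = 1/σ₀² + n/σ².
So 1/σ₀² = 1/0.9450 − 17/16.8 = 1.058201 − 1.011905 = 0.046296.
Hence σ₀² = 1/0.046296 ≈ 21.6.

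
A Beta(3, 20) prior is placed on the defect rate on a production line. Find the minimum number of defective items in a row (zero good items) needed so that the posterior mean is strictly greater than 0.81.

After k defective items and 0 good items the posterior is Beta(3+k, 20), with mean (3+k)/(3+20+k).
Set (3+k)/(23+k) > 0.81 and solve: k > (0.81·23 − 3)/(1 − 0.81) = 82.263.
The smallest integer exceeding 82.263 is 83.

k = 83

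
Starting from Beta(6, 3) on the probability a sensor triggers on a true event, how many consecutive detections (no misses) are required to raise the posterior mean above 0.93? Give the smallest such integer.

k = 34

After k detections and 0 misses the posterior is Beta(6+k, 3), with mean (6+k)/(6+3+k).
Set (6+k)/(9+k) > 0.93 and solve: k > (0.93·9 − 6)/(1 − 0.93) = 33.857.
The smallest integer exceeding 33.857 is 34, and checking k=34: (40)/(43) = 0.9302 > 0.93.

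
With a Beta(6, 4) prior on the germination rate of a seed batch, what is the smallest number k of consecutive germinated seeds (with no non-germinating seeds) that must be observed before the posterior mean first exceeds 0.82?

After k germinated seeds and 0 non-germinating seeds the posterior is Beta(6+k, 4), with mean (6+k)/(6+4+k).
Set (6+k)/(10+k) > 0.82 and solve: k > (0.82·10 − 6)/(1 − 0.82) = 12.222.
The smallest integer exceeding 12.222 is 13.

k = 13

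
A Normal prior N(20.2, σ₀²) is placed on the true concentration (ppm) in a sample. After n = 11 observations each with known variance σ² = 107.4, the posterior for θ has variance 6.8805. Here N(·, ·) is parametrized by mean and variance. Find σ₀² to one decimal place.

For the Normal–Normal model with known σ², precisions add: τ_n = τ₀ + n/σ².
So 1/σ₀² = 1/6.8805 − 11/107.4 = 0.145338 − 0.102421 = 0.042917.
Hence σ₀² = 1/0.042917 ≈ 23.3.

σ₀² = 23.3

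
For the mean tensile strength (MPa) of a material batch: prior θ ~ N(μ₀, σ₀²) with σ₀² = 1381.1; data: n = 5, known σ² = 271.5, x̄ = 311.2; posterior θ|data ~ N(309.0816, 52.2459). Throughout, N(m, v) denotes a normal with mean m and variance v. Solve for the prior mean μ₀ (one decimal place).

The posterior mean is a precision-weighted average: μ_n = (τ₀μ₀ + τ_data·x̄)/(τ₀+τ_data), with τ₀=1/σ₀² and τ_data=n/σ².
Here τ₀ = 1/1381.1 = 0.000724 and τ_data = 5/271.5 = 0.018416, so τ_n = 0.019140.
Rearranging for μ₀: μ₀ = (μ_n·τ_n − τ_data·x̄)/τ₀ = (309.0816·0.019140 − 0.018416·311.2) / 0.000724 = 0.184763/0.000724 ≈ 255.2.

μ₀ = 255.2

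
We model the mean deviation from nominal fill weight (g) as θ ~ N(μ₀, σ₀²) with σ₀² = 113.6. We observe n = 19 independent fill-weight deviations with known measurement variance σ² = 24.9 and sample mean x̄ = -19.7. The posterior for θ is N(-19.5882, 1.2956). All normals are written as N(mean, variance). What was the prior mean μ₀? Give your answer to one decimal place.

The posterior mean is a precision-weighted average: μ_n = (τ₀μ₀ + τ_data·x̄)/(τ₀+τ_data), with τ₀=1/σ₀² and τ_data=n/σ².
Here τ₀ = 1/113.6 = 0.008803 and τ_data = 19/24.9 = 0.763052, so τ_n = 0.771855.
Rearranging for μ₀: μ₀ = (μ_n·τ_n − τ_data·x̄)/τ₀ = (-19.5882·0.771855 − 0.763052·-19.7) / 0.008803 = -0.087126/0.008803 ≈ -9.9.

μ₀ = -9.9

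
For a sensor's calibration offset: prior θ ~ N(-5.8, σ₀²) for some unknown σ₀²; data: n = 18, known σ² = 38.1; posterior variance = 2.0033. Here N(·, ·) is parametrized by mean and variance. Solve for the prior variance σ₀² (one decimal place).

Posterior precision equals prior precision plus data precision: 1/σ_n² = 1/σ₀² + n/σ².
So 1/σ₀² = 1/2.0033 − 18/38.1 = 0.499176 − 0.472441 = 0.026735.
Hence σ₀² = 1/0.026735 ≈ 37.4.

σ₀² = 37.4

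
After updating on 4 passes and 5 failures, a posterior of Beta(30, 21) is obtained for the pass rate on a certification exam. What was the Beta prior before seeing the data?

Beta(26, 16)

Under Beta–binomial conjugacy the posterior parameters are (α+s, β+f).
Subtract the data counts: 30−4=26, 21−5=16.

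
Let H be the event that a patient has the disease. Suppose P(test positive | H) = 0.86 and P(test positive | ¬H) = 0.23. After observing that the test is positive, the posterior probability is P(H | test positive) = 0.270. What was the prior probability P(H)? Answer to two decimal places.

In odds form, posterior odds = prior odds × likelihood ratio, so prior odds = posterior odds ÷ LR.
Posterior odds = 0.270/(1−0.270) = 0.3699. LR = 0.86/0.23 = 3.7391.
Prior odds = 0.3699/3.7391 = 0.0989, so P(H) = 0.0989/(1+0.0989) ≈ 0.09.

P(H) = 0.09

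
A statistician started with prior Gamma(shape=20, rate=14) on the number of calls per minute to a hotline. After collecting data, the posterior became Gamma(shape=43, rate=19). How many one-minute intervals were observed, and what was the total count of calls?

Gamma–Poisson conjugacy: posterior shape = α + Σxᵢ, posterior rate = β + n.
Matching: Σxᵢ = 43 − 20 = 23 and n = 19 − 14 = 5.

n = 5 one-minute intervals with total 23 calls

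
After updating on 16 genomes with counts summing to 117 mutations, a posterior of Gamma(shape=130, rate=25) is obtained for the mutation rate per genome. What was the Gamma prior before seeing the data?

Gamma(shape=13, rate=9)

A Gamma(α, β) prior (rate parametrization) on a Poisson rate with n observations summing to S gives posterior Gamma(α+S, β+n).
So α = 130 − 117 = 13 and β = 25 − 16 = 9.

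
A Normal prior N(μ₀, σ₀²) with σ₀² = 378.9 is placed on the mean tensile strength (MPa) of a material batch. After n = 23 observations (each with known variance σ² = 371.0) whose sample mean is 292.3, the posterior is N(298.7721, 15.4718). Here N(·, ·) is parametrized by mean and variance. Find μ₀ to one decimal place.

With known observation variance, the Normal–Normal posterior has precision τ_n = τ₀ + n/σ² and mean μ_n = (τ₀μ₀ + (n/σ²)x̄)/τ_n.
Here τ₀ = 1/378.9 = 0.002639 and τ_data = 23/371.0 = 0.061995, so τ_n = 0.064634.
Rearranging for μ₀: μ₀ = (μ_n·τ_n − τ_data·x̄)/τ₀ = (298.7721·0.064634 − 0.061995·292.3) / 0.002639 = 1.189697/0.002639 ≈ 450.8.

μ₀ = 450.8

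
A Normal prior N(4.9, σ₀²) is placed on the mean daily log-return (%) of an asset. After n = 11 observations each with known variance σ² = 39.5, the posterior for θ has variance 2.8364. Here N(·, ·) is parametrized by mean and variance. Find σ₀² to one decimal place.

σ₀² = 13.5

Posterior precision equals prior precision plus data precision: 1/σ_n² = 1/σ₀² + n/σ².
So 1/σ₀² = 1/2.8364 − 11/39.5 = 0.352560 − 0.278481 = 0.074079.
Hence σ₀² = 1/0.074079 ≈ 13.5.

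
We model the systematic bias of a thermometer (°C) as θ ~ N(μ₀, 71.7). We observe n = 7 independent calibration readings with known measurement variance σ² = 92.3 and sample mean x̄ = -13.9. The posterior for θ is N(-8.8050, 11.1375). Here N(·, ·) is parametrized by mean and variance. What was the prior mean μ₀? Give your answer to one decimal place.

μ₀ = 18.9

With known observation variance, the Normal–Normal posterior has precision τ_n = τ₀ + n/σ² and mean μ_n = (τ₀μ₀ + (n/σ²)x̄)/τ_n.
Here τ₀ = 1/71.7 = 0.013947 and τ_data = 7/92.3 = 0.075840, so τ_n = 0.089787.
Rearranging for μ₀: μ₀ = (μ_n·τ_n − τ_data·x̄)/τ₀ = (-8.8050·0.089787 − 0.075840·-13.9) / 0.013947 = 0.263601/0.013947 ≈ 18.9.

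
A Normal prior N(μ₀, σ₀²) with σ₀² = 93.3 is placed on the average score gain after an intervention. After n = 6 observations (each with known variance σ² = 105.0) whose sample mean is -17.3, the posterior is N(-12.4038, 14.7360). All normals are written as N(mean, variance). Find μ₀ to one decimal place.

The posterior mean is a precision-weighted average: μ_n = (τ₀μ₀ + τ_data·x̄)/(τ₀+τ_data), with τ₀=1/σ₀² and τ_data=n/σ².
Here τ₀ = 1/93.3 = 0.010718 and τ_data = 6/105.0 = 0.057143, so τ_n = 0.067861.
Rearranging for μ₀: μ₀ = (μ_n·τ_n − τ_data·x̄)/τ₀ = (-12.4038·0.067861 − 0.057143·-17.3) / 0.010718 = 0.146840/0.010718 ≈ 13.7.

μ₀ = 13.7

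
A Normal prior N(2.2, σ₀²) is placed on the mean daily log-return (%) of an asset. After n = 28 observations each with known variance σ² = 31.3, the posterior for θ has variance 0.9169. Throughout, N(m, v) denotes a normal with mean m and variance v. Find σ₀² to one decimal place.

For the Normal–Normal model with known σ², precisions add: τ_n = τ₀ + n/σ².
So 1/σ₀² = 1/0.9169 − 28/31.3 = 1.090631 − 0.894569 = 0.196062.
Hence σ₀² = 1/0.196062 ≈ 5.1.

σ₀² = 5.1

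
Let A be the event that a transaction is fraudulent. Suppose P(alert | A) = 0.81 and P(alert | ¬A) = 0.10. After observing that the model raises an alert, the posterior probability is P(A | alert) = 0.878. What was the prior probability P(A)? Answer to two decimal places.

In odds form, posterior odds = prior odds × likelihood ratio, so prior odds = posterior odds ÷ LR.
Posterior odds = 0.878/(1−0.878) = 7.1967. LR = 0.81/0.10 = 8.1000.
Prior odds = 7.1967/8.1000 = 0.8885, so P(A) = 0.8885/(1+0.8885) ≈ 0.47.

P(A) = 0.47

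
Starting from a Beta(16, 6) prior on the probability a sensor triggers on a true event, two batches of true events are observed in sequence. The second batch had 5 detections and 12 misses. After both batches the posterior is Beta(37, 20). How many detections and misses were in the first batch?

16 detections and 2 misses

Sequential conjugate updates are equivalent to a single update on the pooled data, so total successes = posterior α − prior α and total failures = posterior β − prior β.
Total across both batches: 37−16=21 detections, 20−6=14 misses.
Subtract the second batch: 21−5=16 detections and 14−12=2 misses.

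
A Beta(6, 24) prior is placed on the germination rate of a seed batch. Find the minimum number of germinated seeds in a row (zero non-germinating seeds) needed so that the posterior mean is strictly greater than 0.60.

k = 31

After k germinated seeds and 0 non-germinating seeds the posterior is Beta(6+k, 24), with mean (6+k)/(6+24+k).
Set (6+k)/(30+k) > 0.60 and solve: k > (0.60·30 − 6)/(1 − 0.60) = 30.000.
The smallest integer exceeding 30.000 is 31, and checking k=31: (37)/(61) = 0.6066 > 0.60.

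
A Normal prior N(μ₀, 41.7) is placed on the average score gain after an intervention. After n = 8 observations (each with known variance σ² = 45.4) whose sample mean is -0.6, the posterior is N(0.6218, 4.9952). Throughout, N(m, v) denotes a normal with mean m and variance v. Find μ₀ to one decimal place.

μ₀ = 9.6

The posterior mean is a precision-weighted average: μ_n = (τ₀μ₀ + τ_data·x̄)/(τ₀+τ_data), with τ₀=1/σ₀² and τ_data=n/σ².
Here τ₀ = 1/41.7 = 0.023981 and τ_data = 8/45.4 = 0.176211, so τ_n = 0.200192.
Rearranging for μ₀: μ₀ = (μ_n·τ_n − τ_data·x̄)/τ₀ = (0.6218·0.200192 − 0.176211·-0.6) / 0.023981 = 0.230206/0.023981 ≈ 9.6.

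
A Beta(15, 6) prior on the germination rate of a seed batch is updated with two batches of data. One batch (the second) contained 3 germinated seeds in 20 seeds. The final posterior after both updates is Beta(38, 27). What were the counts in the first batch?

Because Beta–binomial updating is additive in the counts, the combined data contributed (α_post−α_prior, β_post−β_prior) successes and failures.
Total across both batches: 38−15=23 germinated seeds, 27−6=21 non-germinating seeds.
Subtract the second batch: 23−3=20 germinated seeds and 21−17=4 non-germinating seeds.

20 germinated seeds and 4 non-germinating seeds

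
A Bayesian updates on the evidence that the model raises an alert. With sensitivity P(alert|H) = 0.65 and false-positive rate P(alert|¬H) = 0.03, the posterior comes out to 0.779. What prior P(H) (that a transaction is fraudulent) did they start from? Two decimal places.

P(H) = 0.14

Bayes' rule in odds form gives O(H|E) = O(H)·[P(E|H)/P(E|¬H)], hence O(H) = O(H|E)/LR.
Posterior odds = 0.779/(1−0.779) = 3.5249. LR = 0.65/0.03 = 21.6667.
Prior odds = 3.5249/21.6667 = 0.1627, so P(H) = 0.1627/(1+0.1627) ≈ 0.14.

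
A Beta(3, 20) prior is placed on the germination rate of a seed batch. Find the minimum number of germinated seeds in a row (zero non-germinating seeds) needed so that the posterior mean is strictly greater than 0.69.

After k germinated seeds and 0 non-germinating seeds the posterior is Beta(3+k, 20), with mean (3+k)/(3+20+k).
Set (3+k)/(23+k) > 0.69 and solve: k > (0.69·23 − 3)/(1 − 0.69) = 41.516.
The smallest integer exceeding 41.516 is 42.

k = 42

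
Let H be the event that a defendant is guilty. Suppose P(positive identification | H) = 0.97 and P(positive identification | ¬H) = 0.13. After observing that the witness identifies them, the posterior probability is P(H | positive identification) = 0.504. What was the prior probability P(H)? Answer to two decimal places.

P(H) = 0.12

In odds form, posterior odds = prior odds × likelihood ratio, so prior odds = posterior odds ÷ LR.
Posterior odds = 0.504/(1−0.504) = 1.0161. LR = 0.97/0.13 = 7.4615.
Prior odds = 1.0161/7.4615 = 0.1362, so P(H) = 0.1362/(1+0.1362) ≈ 0.12.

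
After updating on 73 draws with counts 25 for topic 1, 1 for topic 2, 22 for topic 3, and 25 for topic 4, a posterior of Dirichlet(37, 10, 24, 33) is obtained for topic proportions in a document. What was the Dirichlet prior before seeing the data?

Dirichlet(12, 9, 2, 8)

For a Dirichlet(α) prior with multinomial counts c, the posterior is Dirichlet(α + c) componentwise.
Subtract each count from the matching posterior parameter: 37−25=12, 10−1=9, 24−22=2, 33−25=8.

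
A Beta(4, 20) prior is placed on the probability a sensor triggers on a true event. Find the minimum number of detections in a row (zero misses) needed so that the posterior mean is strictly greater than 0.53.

k = 19

After k detections and 0 misses the posterior is Beta(4+k, 20), with mean (4+k)/(4+20+k).
Set (4+k)/(24+k) > 0.53 and solve: k > (0.53·24 − 4)/(1 − 0.53) = 18.553.
The smallest integer exceeding 18.553 is 19, and checking k=19: (23)/(43) = 0.5349 > 0.53.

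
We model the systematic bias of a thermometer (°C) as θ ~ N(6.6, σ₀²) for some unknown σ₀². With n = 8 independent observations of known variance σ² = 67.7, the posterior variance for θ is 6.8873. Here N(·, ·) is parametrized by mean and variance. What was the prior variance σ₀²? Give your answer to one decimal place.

For the Normal–Normal model with known σ², precisions add: τ_n = τ₀ + n/σ².
So 1/σ₀² = 1/6.8873 − 8/67.7 = 0.145195 − 0.118168 = 0.027027.
Hence σ₀² = 1/0.027027 ≈ 37.0.

σ₀² = 37.0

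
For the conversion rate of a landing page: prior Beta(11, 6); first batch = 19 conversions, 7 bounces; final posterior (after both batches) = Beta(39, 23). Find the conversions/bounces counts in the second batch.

Sequential conjugate updates are equivalent to a single update on the pooled data, so total successes = posterior α − prior α and total failures = posterior β − prior β.
Total across both batches: 39−11=28 conversions, 23−6=17 bounces.
Subtract the first batch: 28−19=9 conversions and 17−7=10 bounces.

9 conversions and 10 bounces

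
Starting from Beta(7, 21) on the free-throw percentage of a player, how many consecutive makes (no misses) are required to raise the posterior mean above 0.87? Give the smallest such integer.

After k makes and 0 misses the posterior is Beta(7+k, 21), with mean (7+k)/(7+21+k).
Set (7+k)/(28+k) > 0.87 and solve: k > (0.87·28 − 7)/(1 − 0.87) = 133.538.
The smallest integer exceeding 133.538 is 134.

k = 134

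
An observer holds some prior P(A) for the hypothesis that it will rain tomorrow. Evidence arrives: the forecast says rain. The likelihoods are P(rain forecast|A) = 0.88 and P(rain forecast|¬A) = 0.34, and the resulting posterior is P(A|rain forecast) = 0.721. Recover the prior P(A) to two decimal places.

P(A) = 0.50

In odds form, posterior odds = prior odds × likelihood ratio, so prior odds = posterior odds ÷ LR.
Posterior odds = 0.721/(1−0.721) = 2.5842. LR = 0.88/0.34 = 2.5882.
Prior odds = 2.5842/2.5882 = 0.9985, so P(A) = 0.9985/(1+0.9985) ≈ 0.50.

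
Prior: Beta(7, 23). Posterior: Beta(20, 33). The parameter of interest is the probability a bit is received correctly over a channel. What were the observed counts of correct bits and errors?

Beta is conjugate to the binomial likelihood: posterior = Beta(a+s, b+f).
So s = 20 − 7 = 13 and f = 33 − 23 = 10.

13 correct bits and 10 errors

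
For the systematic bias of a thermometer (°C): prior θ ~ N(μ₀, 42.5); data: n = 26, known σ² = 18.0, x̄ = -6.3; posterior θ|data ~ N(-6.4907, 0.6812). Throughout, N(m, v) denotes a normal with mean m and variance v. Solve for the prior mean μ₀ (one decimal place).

μ₀ = -18.2

With known observation variance, the Normal–Normal posterior has precision τ_n = τ₀ + n/σ² and mean μ_n = (τ₀μ₀ + (n/σ²)x̄)/τ_n.
Here τ₀ = 1/42.5 = 0.023529 and τ_data = 26/18.0 = 1.444444, so τ_n = 1.467973.
Rearranging for μ₀: μ₀ = (μ_n·τ_n − τ_data·x̄)/τ₀ = (-6.4907·1.467973 − 1.444444·-6.3) / 0.023529 = -0.428175/0.023529 ≈ -18.2.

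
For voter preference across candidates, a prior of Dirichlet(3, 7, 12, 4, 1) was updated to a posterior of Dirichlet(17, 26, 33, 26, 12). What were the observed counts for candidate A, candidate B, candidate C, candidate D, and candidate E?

For a Dirichlet(α) prior with multinomial counts c, the posterior is Dirichlet(α + c) componentwise.
Counts are posterior − prior componentwise: 17−3=14, 26−7=19, 33−12=21, 26−4=22, 12−1=11.

counts (14, 19, 21, 22, 11)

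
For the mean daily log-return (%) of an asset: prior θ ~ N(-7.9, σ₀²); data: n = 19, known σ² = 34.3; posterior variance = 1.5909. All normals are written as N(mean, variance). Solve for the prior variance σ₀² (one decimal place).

For the Normal–Normal model with known σ², precisions add: τ_n = τ₀ + n/σ².
So 1/σ₀² = 1/1.5909 − 19/34.3 = 0.628575 − 0.553936 = 0.074639.
Hence σ₀² = 1/0.074639 ≈ 13.4.

σ₀² = 13.4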